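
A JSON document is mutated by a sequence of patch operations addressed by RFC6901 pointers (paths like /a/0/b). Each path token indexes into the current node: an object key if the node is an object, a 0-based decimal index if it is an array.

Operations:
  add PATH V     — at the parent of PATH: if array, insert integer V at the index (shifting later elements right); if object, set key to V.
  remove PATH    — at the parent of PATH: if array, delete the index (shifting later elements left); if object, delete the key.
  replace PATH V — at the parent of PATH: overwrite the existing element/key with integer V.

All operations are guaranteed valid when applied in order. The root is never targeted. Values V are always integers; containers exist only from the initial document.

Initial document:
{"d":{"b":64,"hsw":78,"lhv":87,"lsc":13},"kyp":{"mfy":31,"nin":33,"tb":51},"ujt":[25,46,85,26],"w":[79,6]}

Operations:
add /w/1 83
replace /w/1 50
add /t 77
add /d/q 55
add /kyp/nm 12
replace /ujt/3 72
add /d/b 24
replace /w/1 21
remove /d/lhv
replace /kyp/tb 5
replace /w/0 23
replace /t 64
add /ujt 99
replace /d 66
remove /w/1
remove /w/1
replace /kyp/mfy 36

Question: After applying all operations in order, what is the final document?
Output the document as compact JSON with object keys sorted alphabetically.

Answer: {"d":66,"kyp":{"mfy":36,"nin":33,"nm":12,"tb":5},"t":64,"ujt":99,"w":[23]}

Derivation:
After op 1 (add /w/1 83): {"d":{"b":64,"hsw":78,"lhv":87,"lsc":13},"kyp":{"mfy":31,"nin":33,"tb":51},"ujt":[25,46,85,26],"w":[79,83,6]}
After op 2 (replace /w/1 50): {"d":{"b":64,"hsw":78,"lhv":87,"lsc":13},"kyp":{"mfy":31,"nin":33,"tb":51},"ujt":[25,46,85,26],"w":[79,50,6]}
After op 3 (add /t 77): {"d":{"b":64,"hsw":78,"lhv":87,"lsc":13},"kyp":{"mfy":31,"nin":33,"tb":51},"t":77,"ujt":[25,46,85,26],"w":[79,50,6]}
After op 4 (add /d/q 55): {"d":{"b":64,"hsw":78,"lhv":87,"lsc":13,"q":55},"kyp":{"mfy":31,"nin":33,"tb":51},"t":77,"ujt":[25,46,85,26],"w":[79,50,6]}
After op 5 (add /kyp/nm 12): {"d":{"b":64,"hsw":78,"lhv":87,"lsc":13,"q":55},"kyp":{"mfy":31,"nin":33,"nm":12,"tb":51},"t":77,"ujt":[25,46,85,26],"w":[79,50,6]}
After op 6 (replace /ujt/3 72): {"d":{"b":64,"hsw":78,"lhv":87,"lsc":13,"q":55},"kyp":{"mfy":31,"nin":33,"nm":12,"tb":51},"t":77,"ujt":[25,46,85,72],"w":[79,50,6]}
After op 7 (add /d/b 24): {"d":{"b":24,"hsw":78,"lhv":87,"lsc":13,"q":55},"kyp":{"mfy":31,"nin":33,"nm":12,"tb":51},"t":77,"ujt":[25,46,85,72],"w":[79,50,6]}
After op 8 (replace /w/1 21): {"d":{"b":24,"hsw":78,"lhv":87,"lsc":13,"q":55},"kyp":{"mfy":31,"nin":33,"nm":12,"tb":51},"t":77,"ujt":[25,46,85,72],"w":[79,21,6]}
After op 9 (remove /d/lhv): {"d":{"b":24,"hsw":78,"lsc":13,"q":55},"kyp":{"mfy":31,"nin":33,"nm":12,"tb":51},"t":77,"ujt":[25,46,85,72],"w":[79,21,6]}
After op 10 (replace /kyp/tb 5): {"d":{"b":24,"hsw":78,"lsc":13,"q":55},"kyp":{"mfy":31,"nin":33,"nm":12,"tb":5},"t":77,"ujt":[25,46,85,72],"w":[79,21,6]}
After op 11 (replace /w/0 23): {"d":{"b":24,"hsw":78,"lsc":13,"q":55},"kyp":{"mfy":31,"nin":33,"nm":12,"tb":5},"t":77,"ujt":[25,46,85,72],"w":[23,21,6]}
After op 12 (replace /t 64): {"d":{"b":24,"hsw":78,"lsc":13,"q":55},"kyp":{"mfy":31,"nin":33,"nm":12,"tb":5},"t":64,"ujt":[25,46,85,72],"w":[23,21,6]}
After op 13 (add /ujt 99): {"d":{"b":24,"hsw":78,"lsc":13,"q":55},"kyp":{"mfy":31,"nin":33,"nm":12,"tb":5},"t":64,"ujt":99,"w":[23,21,6]}
After op 14 (replace /d 66): {"d":66,"kyp":{"mfy":31,"nin":33,"nm":12,"tb":5},"t":64,"ujt":99,"w":[23,21,6]}
After op 15 (remove /w/1): {"d":66,"kyp":{"mfy":31,"nin":33,"nm":12,"tb":5},"t":64,"ujt":99,"w":[23,6]}
After op 16 (remove /w/1): {"d":66,"kyp":{"mfy":31,"nin":33,"nm":12,"tb":5},"t":64,"ujt":99,"w":[23]}
After op 17 (replace /kyp/mfy 36): {"d":66,"kyp":{"mfy":36,"nin":33,"nm":12,"tb":5},"t":64,"ujt":99,"w":[23]}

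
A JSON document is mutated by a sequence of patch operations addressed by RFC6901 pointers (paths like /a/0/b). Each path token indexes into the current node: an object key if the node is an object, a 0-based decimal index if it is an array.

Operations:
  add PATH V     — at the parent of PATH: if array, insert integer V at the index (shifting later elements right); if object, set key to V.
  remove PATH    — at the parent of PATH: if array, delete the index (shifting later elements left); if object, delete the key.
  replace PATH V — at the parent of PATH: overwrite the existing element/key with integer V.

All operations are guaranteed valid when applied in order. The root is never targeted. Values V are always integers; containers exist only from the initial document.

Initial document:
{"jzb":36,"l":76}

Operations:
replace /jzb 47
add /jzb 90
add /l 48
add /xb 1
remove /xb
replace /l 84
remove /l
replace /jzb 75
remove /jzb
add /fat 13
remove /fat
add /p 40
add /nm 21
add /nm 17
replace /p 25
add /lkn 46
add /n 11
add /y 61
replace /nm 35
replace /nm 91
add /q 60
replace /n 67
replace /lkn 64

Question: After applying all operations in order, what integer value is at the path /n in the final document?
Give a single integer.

Answer: 67

Derivation:
After op 1 (replace /jzb 47): {"jzb":47,"l":76}
After op 2 (add /jzb 90): {"jzb":90,"l":76}
After op 3 (add /l 48): {"jzb":90,"l":48}
After op 4 (add /xb 1): {"jzb":90,"l":48,"xb":1}
After op 5 (remove /xb): {"jzb":90,"l":48}
After op 6 (replace /l 84): {"jzb":90,"l":84}
After op 7 (remove /l): {"jzb":90}
After op 8 (replace /jzb 75): {"jzb":75}
After op 9 (remove /jzb): {}
After op 10 (add /fat 13): {"fat":13}
After op 11 (remove /fat): {}
After op 12 (add /p 40): {"p":40}
After op 13 (add /nm 21): {"nm":21,"p":40}
After op 14 (add /nm 17): {"nm":17,"p":40}
After op 15 (replace /p 25): {"nm":17,"p":25}
After op 16 (add /lkn 46): {"lkn":46,"nm":17,"p":25}
After op 17 (add /n 11): {"lkn":46,"n":11,"nm":17,"p":25}
After op 18 (add /y 61): {"lkn":46,"n":11,"nm":17,"p":25,"y":61}
After op 19 (replace /nm 35): {"lkn":46,"n":11,"nm":35,"p":25,"y":61}
After op 20 (replace /nm 91): {"lkn":46,"n":11,"nm":91,"p":25,"y":61}
After op 21 (add /q 60): {"lkn":46,"n":11,"nm":91,"p":25,"q":60,"y":61}
After op 22 (replace /n 67): {"lkn":46,"n":67,"nm":91,"p":25,"q":60,"y":61}
After op 23 (replace /lkn 64): {"lkn":64,"n":67,"nm":91,"p":25,"q":60,"y":61}
Value at /n: 67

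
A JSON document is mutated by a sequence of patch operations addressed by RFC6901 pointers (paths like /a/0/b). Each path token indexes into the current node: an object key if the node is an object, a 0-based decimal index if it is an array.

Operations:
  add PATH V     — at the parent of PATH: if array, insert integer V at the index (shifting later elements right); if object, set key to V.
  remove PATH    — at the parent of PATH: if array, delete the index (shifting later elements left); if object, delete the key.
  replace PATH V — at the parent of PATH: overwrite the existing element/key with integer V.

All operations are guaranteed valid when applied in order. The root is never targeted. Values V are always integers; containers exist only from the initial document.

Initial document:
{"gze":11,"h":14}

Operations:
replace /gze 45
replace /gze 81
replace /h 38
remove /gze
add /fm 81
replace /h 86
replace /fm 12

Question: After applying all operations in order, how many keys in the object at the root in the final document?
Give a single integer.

Answer: 2

Derivation:
After op 1 (replace /gze 45): {"gze":45,"h":14}
After op 2 (replace /gze 81): {"gze":81,"h":14}
After op 3 (replace /h 38): {"gze":81,"h":38}
After op 4 (remove /gze): {"h":38}
After op 5 (add /fm 81): {"fm":81,"h":38}
After op 6 (replace /h 86): {"fm":81,"h":86}
After op 7 (replace /fm 12): {"fm":12,"h":86}
Size at the root: 2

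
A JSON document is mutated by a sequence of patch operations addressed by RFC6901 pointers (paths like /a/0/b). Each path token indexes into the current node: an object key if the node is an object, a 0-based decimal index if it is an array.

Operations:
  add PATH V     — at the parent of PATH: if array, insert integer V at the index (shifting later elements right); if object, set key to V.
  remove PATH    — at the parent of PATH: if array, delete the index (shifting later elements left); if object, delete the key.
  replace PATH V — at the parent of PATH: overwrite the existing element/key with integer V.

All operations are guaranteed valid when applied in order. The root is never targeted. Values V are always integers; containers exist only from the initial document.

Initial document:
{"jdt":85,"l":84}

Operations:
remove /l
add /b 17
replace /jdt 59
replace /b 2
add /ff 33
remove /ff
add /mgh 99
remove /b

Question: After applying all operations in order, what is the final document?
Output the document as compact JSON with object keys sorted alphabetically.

After op 1 (remove /l): {"jdt":85}
After op 2 (add /b 17): {"b":17,"jdt":85}
After op 3 (replace /jdt 59): {"b":17,"jdt":59}
After op 4 (replace /b 2): {"b":2,"jdt":59}
After op 5 (add /ff 33): {"b":2,"ff":33,"jdt":59}
After op 6 (remove /ff): {"b":2,"jdt":59}
After op 7 (add /mgh 99): {"b":2,"jdt":59,"mgh":99}
After op 8 (remove /b): {"jdt":59,"mgh":99}

Answer: {"jdt":59,"mgh":99}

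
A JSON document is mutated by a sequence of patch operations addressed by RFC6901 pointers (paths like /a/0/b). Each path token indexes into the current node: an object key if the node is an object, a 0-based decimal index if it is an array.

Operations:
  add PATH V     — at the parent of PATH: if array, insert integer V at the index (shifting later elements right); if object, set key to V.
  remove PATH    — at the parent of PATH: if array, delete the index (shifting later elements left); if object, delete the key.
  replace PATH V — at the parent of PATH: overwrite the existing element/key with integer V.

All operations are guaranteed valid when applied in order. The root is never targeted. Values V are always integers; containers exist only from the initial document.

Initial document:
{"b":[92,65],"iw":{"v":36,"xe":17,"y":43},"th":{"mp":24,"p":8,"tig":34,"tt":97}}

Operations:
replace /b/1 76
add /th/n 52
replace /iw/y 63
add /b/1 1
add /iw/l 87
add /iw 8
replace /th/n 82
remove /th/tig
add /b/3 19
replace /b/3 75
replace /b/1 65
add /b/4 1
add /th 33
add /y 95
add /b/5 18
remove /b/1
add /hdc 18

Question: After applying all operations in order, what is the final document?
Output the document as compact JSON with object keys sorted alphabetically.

After op 1 (replace /b/1 76): {"b":[92,76],"iw":{"v":36,"xe":17,"y":43},"th":{"mp":24,"p":8,"tig":34,"tt":97}}
After op 2 (add /th/n 52): {"b":[92,76],"iw":{"v":36,"xe":17,"y":43},"th":{"mp":24,"n":52,"p":8,"tig":34,"tt":97}}
After op 3 (replace /iw/y 63): {"b":[92,76],"iw":{"v":36,"xe":17,"y":63},"th":{"mp":24,"n":52,"p":8,"tig":34,"tt":97}}
After op 4 (add /b/1 1): {"b":[92,1,76],"iw":{"v":36,"xe":17,"y":63},"th":{"mp":24,"n":52,"p":8,"tig":34,"tt":97}}
After op 5 (add /iw/l 87): {"b":[92,1,76],"iw":{"l":87,"v":36,"xe":17,"y":63},"th":{"mp":24,"n":52,"p":8,"tig":34,"tt":97}}
After op 6 (add /iw 8): {"b":[92,1,76],"iw":8,"th":{"mp":24,"n":52,"p":8,"tig":34,"tt":97}}
After op 7 (replace /th/n 82): {"b":[92,1,76],"iw":8,"th":{"mp":24,"n":82,"p":8,"tig":34,"tt":97}}
After op 8 (remove /th/tig): {"b":[92,1,76],"iw":8,"th":{"mp":24,"n":82,"p":8,"tt":97}}
After op 9 (add /b/3 19): {"b":[92,1,76,19],"iw":8,"th":{"mp":24,"n":82,"p":8,"tt":97}}
After op 10 (replace /b/3 75): {"b":[92,1,76,75],"iw":8,"th":{"mp":24,"n":82,"p":8,"tt":97}}
After op 11 (replace /b/1 65): {"b":[92,65,76,75],"iw":8,"th":{"mp":24,"n":82,"p":8,"tt":97}}
After op 12 (add /b/4 1): {"b":[92,65,76,75,1],"iw":8,"th":{"mp":24,"n":82,"p":8,"tt":97}}
After op 13 (add /th 33): {"b":[92,65,76,75,1],"iw":8,"th":33}
After op 14 (add /y 95): {"b":[92,65,76,75,1],"iw":8,"th":33,"y":95}
After op 15 (add /b/5 18): {"b":[92,65,76,75,1,18],"iw":8,"th":33,"y":95}
After op 16 (remove /b/1): {"b":[92,76,75,1,18],"iw":8,"th":33,"y":95}
After op 17 (add /hdc 18): {"b":[92,76,75,1,18],"hdc":18,"iw":8,"th":33,"y":95}

Answer: {"b":[92,76,75,1,18],"hdc":18,"iw":8,"th":33,"y":95}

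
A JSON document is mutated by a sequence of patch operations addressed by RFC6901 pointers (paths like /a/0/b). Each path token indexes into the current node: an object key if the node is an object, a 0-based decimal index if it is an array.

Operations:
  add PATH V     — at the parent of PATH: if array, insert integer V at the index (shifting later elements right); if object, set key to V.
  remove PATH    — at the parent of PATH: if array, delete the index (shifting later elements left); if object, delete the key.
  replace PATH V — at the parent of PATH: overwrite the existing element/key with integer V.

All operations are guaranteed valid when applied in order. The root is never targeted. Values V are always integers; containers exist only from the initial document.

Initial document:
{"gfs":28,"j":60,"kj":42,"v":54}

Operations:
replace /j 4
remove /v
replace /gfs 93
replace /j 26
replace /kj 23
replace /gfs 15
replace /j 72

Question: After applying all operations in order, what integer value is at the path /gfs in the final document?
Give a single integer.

After op 1 (replace /j 4): {"gfs":28,"j":4,"kj":42,"v":54}
After op 2 (remove /v): {"gfs":28,"j":4,"kj":42}
After op 3 (replace /gfs 93): {"gfs":93,"j":4,"kj":42}
After op 4 (replace /j 26): {"gfs":93,"j":26,"kj":42}
After op 5 (replace /kj 23): {"gfs":93,"j":26,"kj":23}
After op 6 (replace /gfs 15): {"gfs":15,"j":26,"kj":23}
After op 7 (replace /j 72): {"gfs":15,"j":72,"kj":23}
Value at /gfs: 15

Answer: 15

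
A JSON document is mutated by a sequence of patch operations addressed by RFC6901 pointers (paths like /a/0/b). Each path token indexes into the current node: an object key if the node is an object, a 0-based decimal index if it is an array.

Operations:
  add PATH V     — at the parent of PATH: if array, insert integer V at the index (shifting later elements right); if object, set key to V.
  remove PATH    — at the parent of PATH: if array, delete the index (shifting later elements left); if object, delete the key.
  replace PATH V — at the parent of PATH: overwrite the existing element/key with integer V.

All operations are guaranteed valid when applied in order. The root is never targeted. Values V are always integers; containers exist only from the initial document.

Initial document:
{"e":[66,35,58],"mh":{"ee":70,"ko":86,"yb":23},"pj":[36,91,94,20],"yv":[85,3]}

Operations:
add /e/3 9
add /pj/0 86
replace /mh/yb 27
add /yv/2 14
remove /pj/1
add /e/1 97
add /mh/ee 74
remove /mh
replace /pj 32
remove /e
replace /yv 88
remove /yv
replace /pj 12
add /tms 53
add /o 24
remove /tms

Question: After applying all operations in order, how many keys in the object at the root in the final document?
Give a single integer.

After op 1 (add /e/3 9): {"e":[66,35,58,9],"mh":{"ee":70,"ko":86,"yb":23},"pj":[36,91,94,20],"yv":[85,3]}
After op 2 (add /pj/0 86): {"e":[66,35,58,9],"mh":{"ee":70,"ko":86,"yb":23},"pj":[86,36,91,94,20],"yv":[85,3]}
After op 3 (replace /mh/yb 27): {"e":[66,35,58,9],"mh":{"ee":70,"ko":86,"yb":27},"pj":[86,36,91,94,20],"yv":[85,3]}
After op 4 (add /yv/2 14): {"e":[66,35,58,9],"mh":{"ee":70,"ko":86,"yb":27},"pj":[86,36,91,94,20],"yv":[85,3,14]}
After op 5 (remove /pj/1): {"e":[66,35,58,9],"mh":{"ee":70,"ko":86,"yb":27},"pj":[86,91,94,20],"yv":[85,3,14]}
After op 6 (add /e/1 97): {"e":[66,97,35,58,9],"mh":{"ee":70,"ko":86,"yb":27},"pj":[86,91,94,20],"yv":[85,3,14]}
After op 7 (add /mh/ee 74): {"e":[66,97,35,58,9],"mh":{"ee":74,"ko":86,"yb":27},"pj":[86,91,94,20],"yv":[85,3,14]}
After op 8 (remove /mh): {"e":[66,97,35,58,9],"pj":[86,91,94,20],"yv":[85,3,14]}
After op 9 (replace /pj 32): {"e":[66,97,35,58,9],"pj":32,"yv":[85,3,14]}
After op 10 (remove /e): {"pj":32,"yv":[85,3,14]}
After op 11 (replace /yv 88): {"pj":32,"yv":88}
After op 12 (remove /yv): {"pj":32}
After op 13 (replace /pj 12): {"pj":12}
After op 14 (add /tms 53): {"pj":12,"tms":53}
After op 15 (add /o 24): {"o":24,"pj":12,"tms":53}
After op 16 (remove /tms): {"o":24,"pj":12}
Size at the root: 2

Answer: 2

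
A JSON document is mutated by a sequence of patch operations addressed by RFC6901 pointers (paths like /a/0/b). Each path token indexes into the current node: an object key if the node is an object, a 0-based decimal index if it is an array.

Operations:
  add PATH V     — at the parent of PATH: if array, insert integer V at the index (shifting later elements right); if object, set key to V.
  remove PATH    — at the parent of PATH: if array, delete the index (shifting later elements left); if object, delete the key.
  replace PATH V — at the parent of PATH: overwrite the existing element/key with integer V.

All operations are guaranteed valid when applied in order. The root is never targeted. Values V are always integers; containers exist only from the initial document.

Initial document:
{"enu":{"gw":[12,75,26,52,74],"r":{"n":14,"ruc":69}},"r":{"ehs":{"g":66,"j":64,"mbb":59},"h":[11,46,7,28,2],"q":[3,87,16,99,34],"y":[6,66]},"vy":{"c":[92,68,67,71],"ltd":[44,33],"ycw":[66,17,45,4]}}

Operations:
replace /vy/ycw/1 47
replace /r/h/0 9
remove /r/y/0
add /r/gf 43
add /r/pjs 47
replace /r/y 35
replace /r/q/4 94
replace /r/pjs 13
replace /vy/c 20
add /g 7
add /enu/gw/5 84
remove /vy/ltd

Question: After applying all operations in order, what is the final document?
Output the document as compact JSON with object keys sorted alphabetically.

Answer: {"enu":{"gw":[12,75,26,52,74,84],"r":{"n":14,"ruc":69}},"g":7,"r":{"ehs":{"g":66,"j":64,"mbb":59},"gf":43,"h":[9,46,7,28,2],"pjs":13,"q":[3,87,16,99,94],"y":35},"vy":{"c":20,"ycw":[66,47,45,4]}}

Derivation:
After op 1 (replace /vy/ycw/1 47): {"enu":{"gw":[12,75,26,52,74],"r":{"n":14,"ruc":69}},"r":{"ehs":{"g":66,"j":64,"mbb":59},"h":[11,46,7,28,2],"q":[3,87,16,99,34],"y":[6,66]},"vy":{"c":[92,68,67,71],"ltd":[44,33],"ycw":[66,47,45,4]}}
After op 2 (replace /r/h/0 9): {"enu":{"gw":[12,75,26,52,74],"r":{"n":14,"ruc":69}},"r":{"ehs":{"g":66,"j":64,"mbb":59},"h":[9,46,7,28,2],"q":[3,87,16,99,34],"y":[6,66]},"vy":{"c":[92,68,67,71],"ltd":[44,33],"ycw":[66,47,45,4]}}
After op 3 (remove /r/y/0): {"enu":{"gw":[12,75,26,52,74],"r":{"n":14,"ruc":69}},"r":{"ehs":{"g":66,"j":64,"mbb":59},"h":[9,46,7,28,2],"q":[3,87,16,99,34],"y":[66]},"vy":{"c":[92,68,67,71],"ltd":[44,33],"ycw":[66,47,45,4]}}
After op 4 (add /r/gf 43): {"enu":{"gw":[12,75,26,52,74],"r":{"n":14,"ruc":69}},"r":{"ehs":{"g":66,"j":64,"mbb":59},"gf":43,"h":[9,46,7,28,2],"q":[3,87,16,99,34],"y":[66]},"vy":{"c":[92,68,67,71],"ltd":[44,33],"ycw":[66,47,45,4]}}
After op 5 (add /r/pjs 47): {"enu":{"gw":[12,75,26,52,74],"r":{"n":14,"ruc":69}},"r":{"ehs":{"g":66,"j":64,"mbb":59},"gf":43,"h":[9,46,7,28,2],"pjs":47,"q":[3,87,16,99,34],"y":[66]},"vy":{"c":[92,68,67,71],"ltd":[44,33],"ycw":[66,47,45,4]}}
After op 6 (replace /r/y 35): {"enu":{"gw":[12,75,26,52,74],"r":{"n":14,"ruc":69}},"r":{"ehs":{"g":66,"j":64,"mbb":59},"gf":43,"h":[9,46,7,28,2],"pjs":47,"q":[3,87,16,99,34],"y":35},"vy":{"c":[92,68,67,71],"ltd":[44,33],"ycw":[66,47,45,4]}}
After op 7 (replace /r/q/4 94): {"enu":{"gw":[12,75,26,52,74],"r":{"n":14,"ruc":69}},"r":{"ehs":{"g":66,"j":64,"mbb":59},"gf":43,"h":[9,46,7,28,2],"pjs":47,"q":[3,87,16,99,94],"y":35},"vy":{"c":[92,68,67,71],"ltd":[44,33],"ycw":[66,47,45,4]}}
After op 8 (replace /r/pjs 13): {"enu":{"gw":[12,75,26,52,74],"r":{"n":14,"ruc":69}},"r":{"ehs":{"g":66,"j":64,"mbb":59},"gf":43,"h":[9,46,7,28,2],"pjs":13,"q":[3,87,16,99,94],"y":35},"vy":{"c":[92,68,67,71],"ltd":[44,33],"ycw":[66,47,45,4]}}
After op 9 (replace /vy/c 20): {"enu":{"gw":[12,75,26,52,74],"r":{"n":14,"ruc":69}},"r":{"ehs":{"g":66,"j":64,"mbb":59},"gf":43,"h":[9,46,7,28,2],"pjs":13,"q":[3,87,16,99,94],"y":35},"vy":{"c":20,"ltd":[44,33],"ycw":[66,47,45,4]}}
After op 10 (add /g 7): {"enu":{"gw":[12,75,26,52,74],"r":{"n":14,"ruc":69}},"g":7,"r":{"ehs":{"g":66,"j":64,"mbb":59},"gf":43,"h":[9,46,7,28,2],"pjs":13,"q":[3,87,16,99,94],"y":35},"vy":{"c":20,"ltd":[44,33],"ycw":[66,47,45,4]}}
After op 11 (add /enu/gw/5 84): {"enu":{"gw":[12,75,26,52,74,84],"r":{"n":14,"ruc":69}},"g":7,"r":{"ehs":{"g":66,"j":64,"mbb":59},"gf":43,"h":[9,46,7,28,2],"pjs":13,"q":[3,87,16,99,94],"y":35},"vy":{"c":20,"ltd":[44,33],"ycw":[66,47,45,4]}}
After op 12 (remove /vy/ltd): {"enu":{"gw":[12,75,26,52,74,84],"r":{"n":14,"ruc":69}},"g":7,"r":{"ehs":{"g":66,"j":64,"mbb":59},"gf":43,"h":[9,46,7,28,2],"pjs":13,"q":[3,87,16,99,94],"y":35},"vy":{"c":20,"ycw":[66,47,45,4]}}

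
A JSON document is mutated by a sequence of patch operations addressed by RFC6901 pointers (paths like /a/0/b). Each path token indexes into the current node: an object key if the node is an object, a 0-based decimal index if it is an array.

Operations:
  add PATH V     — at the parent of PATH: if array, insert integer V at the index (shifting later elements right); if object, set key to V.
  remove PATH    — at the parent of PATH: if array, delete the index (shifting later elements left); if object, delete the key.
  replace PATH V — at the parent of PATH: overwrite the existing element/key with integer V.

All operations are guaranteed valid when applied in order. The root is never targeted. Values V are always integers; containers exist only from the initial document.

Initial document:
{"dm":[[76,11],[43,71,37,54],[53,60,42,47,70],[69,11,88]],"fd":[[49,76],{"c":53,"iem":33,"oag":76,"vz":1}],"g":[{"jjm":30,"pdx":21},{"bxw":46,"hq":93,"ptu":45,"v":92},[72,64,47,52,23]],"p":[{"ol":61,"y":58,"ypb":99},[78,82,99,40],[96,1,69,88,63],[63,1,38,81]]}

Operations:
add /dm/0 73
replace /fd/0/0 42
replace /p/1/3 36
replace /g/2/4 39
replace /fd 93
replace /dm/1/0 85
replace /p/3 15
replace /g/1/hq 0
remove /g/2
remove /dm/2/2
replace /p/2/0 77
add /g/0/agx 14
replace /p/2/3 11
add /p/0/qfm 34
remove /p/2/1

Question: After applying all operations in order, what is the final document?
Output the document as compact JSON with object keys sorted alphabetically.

Answer: {"dm":[73,[85,11],[43,71,54],[53,60,42,47,70],[69,11,88]],"fd":93,"g":[{"agx":14,"jjm":30,"pdx":21},{"bxw":46,"hq":0,"ptu":45,"v":92}],"p":[{"ol":61,"qfm":34,"y":58,"ypb":99},[78,82,99,36],[77,69,11,63],15]}

Derivation:
After op 1 (add /dm/0 73): {"dm":[73,[76,11],[43,71,37,54],[53,60,42,47,70],[69,11,88]],"fd":[[49,76],{"c":53,"iem":33,"oag":76,"vz":1}],"g":[{"jjm":30,"pdx":21},{"bxw":46,"hq":93,"ptu":45,"v":92},[72,64,47,52,23]],"p":[{"ol":61,"y":58,"ypb":99},[78,82,99,40],[96,1,69,88,63],[63,1,38,81]]}
After op 2 (replace /fd/0/0 42): {"dm":[73,[76,11],[43,71,37,54],[53,60,42,47,70],[69,11,88]],"fd":[[42,76],{"c":53,"iem":33,"oag":76,"vz":1}],"g":[{"jjm":30,"pdx":21},{"bxw":46,"hq":93,"ptu":45,"v":92},[72,64,47,52,23]],"p":[{"ol":61,"y":58,"ypb":99},[78,82,99,40],[96,1,69,88,63],[63,1,38,81]]}
After op 3 (replace /p/1/3 36): {"dm":[73,[76,11],[43,71,37,54],[53,60,42,47,70],[69,11,88]],"fd":[[42,76],{"c":53,"iem":33,"oag":76,"vz":1}],"g":[{"jjm":30,"pdx":21},{"bxw":46,"hq":93,"ptu":45,"v":92},[72,64,47,52,23]],"p":[{"ol":61,"y":58,"ypb":99},[78,82,99,36],[96,1,69,88,63],[63,1,38,81]]}
After op 4 (replace /g/2/4 39): {"dm":[73,[76,11],[43,71,37,54],[53,60,42,47,70],[69,11,88]],"fd":[[42,76],{"c":53,"iem":33,"oag":76,"vz":1}],"g":[{"jjm":30,"pdx":21},{"bxw":46,"hq":93,"ptu":45,"v":92},[72,64,47,52,39]],"p":[{"ol":61,"y":58,"ypb":99},[78,82,99,36],[96,1,69,88,63],[63,1,38,81]]}
After op 5 (replace /fd 93): {"dm":[73,[76,11],[43,71,37,54],[53,60,42,47,70],[69,11,88]],"fd":93,"g":[{"jjm":30,"pdx":21},{"bxw":46,"hq":93,"ptu":45,"v":92},[72,64,47,52,39]],"p":[{"ol":61,"y":58,"ypb":99},[78,82,99,36],[96,1,69,88,63],[63,1,38,81]]}
After op 6 (replace /dm/1/0 85): {"dm":[73,[85,11],[43,71,37,54],[53,60,42,47,70],[69,11,88]],"fd":93,"g":[{"jjm":30,"pdx":21},{"bxw":46,"hq":93,"ptu":45,"v":92},[72,64,47,52,39]],"p":[{"ol":61,"y":58,"ypb":99},[78,82,99,36],[96,1,69,88,63],[63,1,38,81]]}
After op 7 (replace /p/3 15): {"dm":[73,[85,11],[43,71,37,54],[53,60,42,47,70],[69,11,88]],"fd":93,"g":[{"jjm":30,"pdx":21},{"bxw":46,"hq":93,"ptu":45,"v":92},[72,64,47,52,39]],"p":[{"ol":61,"y":58,"ypb":99},[78,82,99,36],[96,1,69,88,63],15]}
After op 8 (replace /g/1/hq 0): {"dm":[73,[85,11],[43,71,37,54],[53,60,42,47,70],[69,11,88]],"fd":93,"g":[{"jjm":30,"pdx":21},{"bxw":46,"hq":0,"ptu":45,"v":92},[72,64,47,52,39]],"p":[{"ol":61,"y":58,"ypb":99},[78,82,99,36],[96,1,69,88,63],15]}
After op 9 (remove /g/2): {"dm":[73,[85,11],[43,71,37,54],[53,60,42,47,70],[69,11,88]],"fd":93,"g":[{"jjm":30,"pdx":21},{"bxw":46,"hq":0,"ptu":45,"v":92}],"p":[{"ol":61,"y":58,"ypb":99},[78,82,99,36],[96,1,69,88,63],15]}
After op 10 (remove /dm/2/2): {"dm":[73,[85,11],[43,71,54],[53,60,42,47,70],[69,11,88]],"fd":93,"g":[{"jjm":30,"pdx":21},{"bxw":46,"hq":0,"ptu":45,"v":92}],"p":[{"ol":61,"y":58,"ypb":99},[78,82,99,36],[96,1,69,88,63],15]}
After op 11 (replace /p/2/0 77): {"dm":[73,[85,11],[43,71,54],[53,60,42,47,70],[69,11,88]],"fd":93,"g":[{"jjm":30,"pdx":21},{"bxw":46,"hq":0,"ptu":45,"v":92}],"p":[{"ol":61,"y":58,"ypb":99},[78,82,99,36],[77,1,69,88,63],15]}
After op 12 (add /g/0/agx 14): {"dm":[73,[85,11],[43,71,54],[53,60,42,47,70],[69,11,88]],"fd":93,"g":[{"agx":14,"jjm":30,"pdx":21},{"bxw":46,"hq":0,"ptu":45,"v":92}],"p":[{"ol":61,"y":58,"ypb":99},[78,82,99,36],[77,1,69,88,63],15]}
After op 13 (replace /p/2/3 11): {"dm":[73,[85,11],[43,71,54],[53,60,42,47,70],[69,11,88]],"fd":93,"g":[{"agx":14,"jjm":30,"pdx":21},{"bxw":46,"hq":0,"ptu":45,"v":92}],"p":[{"ol":61,"y":58,"ypb":99},[78,82,99,36],[77,1,69,11,63],15]}
After op 14 (add /p/0/qfm 34): {"dm":[73,[85,11],[43,71,54],[53,60,42,47,70],[69,11,88]],"fd":93,"g":[{"agx":14,"jjm":30,"pdx":21},{"bxw":46,"hq":0,"ptu":45,"v":92}],"p":[{"ol":61,"qfm":34,"y":58,"ypb":99},[78,82,99,36],[77,1,69,11,63],15]}
After op 15 (remove /p/2/1): {"dm":[73,[85,11],[43,71,54],[53,60,42,47,70],[69,11,88]],"fd":93,"g":[{"agx":14,"jjm":30,"pdx":21},{"bxw":46,"hq":0,"ptu":45,"v":92}],"p":[{"ol":61,"qfm":34,"y":58,"ypb":99},[78,82,99,36],[77,69,11,63],15]}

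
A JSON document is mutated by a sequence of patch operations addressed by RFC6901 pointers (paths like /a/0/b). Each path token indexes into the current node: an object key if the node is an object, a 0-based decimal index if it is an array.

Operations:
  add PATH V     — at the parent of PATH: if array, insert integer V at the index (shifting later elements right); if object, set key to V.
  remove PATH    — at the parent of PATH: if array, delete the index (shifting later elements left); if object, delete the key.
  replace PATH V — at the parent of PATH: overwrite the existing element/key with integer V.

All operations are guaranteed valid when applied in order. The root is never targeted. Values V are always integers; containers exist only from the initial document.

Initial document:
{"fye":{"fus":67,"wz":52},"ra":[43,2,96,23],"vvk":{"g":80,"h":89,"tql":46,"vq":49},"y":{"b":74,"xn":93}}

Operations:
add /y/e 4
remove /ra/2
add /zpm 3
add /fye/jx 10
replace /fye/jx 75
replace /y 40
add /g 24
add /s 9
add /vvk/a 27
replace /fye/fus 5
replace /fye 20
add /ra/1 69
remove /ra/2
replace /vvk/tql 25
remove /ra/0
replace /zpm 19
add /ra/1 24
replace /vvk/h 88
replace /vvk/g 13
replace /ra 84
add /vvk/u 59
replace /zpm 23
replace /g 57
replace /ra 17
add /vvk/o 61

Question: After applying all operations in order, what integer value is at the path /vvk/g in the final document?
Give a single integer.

After op 1 (add /y/e 4): {"fye":{"fus":67,"wz":52},"ra":[43,2,96,23],"vvk":{"g":80,"h":89,"tql":46,"vq":49},"y":{"b":74,"e":4,"xn":93}}
After op 2 (remove /ra/2): {"fye":{"fus":67,"wz":52},"ra":[43,2,23],"vvk":{"g":80,"h":89,"tql":46,"vq":49},"y":{"b":74,"e":4,"xn":93}}
After op 3 (add /zpm 3): {"fye":{"fus":67,"wz":52},"ra":[43,2,23],"vvk":{"g":80,"h":89,"tql":46,"vq":49},"y":{"b":74,"e":4,"xn":93},"zpm":3}
After op 4 (add /fye/jx 10): {"fye":{"fus":67,"jx":10,"wz":52},"ra":[43,2,23],"vvk":{"g":80,"h":89,"tql":46,"vq":49},"y":{"b":74,"e":4,"xn":93},"zpm":3}
After op 5 (replace /fye/jx 75): {"fye":{"fus":67,"jx":75,"wz":52},"ra":[43,2,23],"vvk":{"g":80,"h":89,"tql":46,"vq":49},"y":{"b":74,"e":4,"xn":93},"zpm":3}
After op 6 (replace /y 40): {"fye":{"fus":67,"jx":75,"wz":52},"ra":[43,2,23],"vvk":{"g":80,"h":89,"tql":46,"vq":49},"y":40,"zpm":3}
After op 7 (add /g 24): {"fye":{"fus":67,"jx":75,"wz":52},"g":24,"ra":[43,2,23],"vvk":{"g":80,"h":89,"tql":46,"vq":49},"y":40,"zpm":3}
After op 8 (add /s 9): {"fye":{"fus":67,"jx":75,"wz":52},"g":24,"ra":[43,2,23],"s":9,"vvk":{"g":80,"h":89,"tql":46,"vq":49},"y":40,"zpm":3}
After op 9 (add /vvk/a 27): {"fye":{"fus":67,"jx":75,"wz":52},"g":24,"ra":[43,2,23],"s":9,"vvk":{"a":27,"g":80,"h":89,"tql":46,"vq":49},"y":40,"zpm":3}
After op 10 (replace /fye/fus 5): {"fye":{"fus":5,"jx":75,"wz":52},"g":24,"ra":[43,2,23],"s":9,"vvk":{"a":27,"g":80,"h":89,"tql":46,"vq":49},"y":40,"zpm":3}
After op 11 (replace /fye 20): {"fye":20,"g":24,"ra":[43,2,23],"s":9,"vvk":{"a":27,"g":80,"h":89,"tql":46,"vq":49},"y":40,"zpm":3}
After op 12 (add /ra/1 69): {"fye":20,"g":24,"ra":[43,69,2,23],"s":9,"vvk":{"a":27,"g":80,"h":89,"tql":46,"vq":49},"y":40,"zpm":3}
After op 13 (remove /ra/2): {"fye":20,"g":24,"ra":[43,69,23],"s":9,"vvk":{"a":27,"g":80,"h":89,"tql":46,"vq":49},"y":40,"zpm":3}
After op 14 (replace /vvk/tql 25): {"fye":20,"g":24,"ra":[43,69,23],"s":9,"vvk":{"a":27,"g":80,"h":89,"tql":25,"vq":49},"y":40,"zpm":3}
After op 15 (remove /ra/0): {"fye":20,"g":24,"ra":[69,23],"s":9,"vvk":{"a":27,"g":80,"h":89,"tql":25,"vq":49},"y":40,"zpm":3}
After op 16 (replace /zpm 19): {"fye":20,"g":24,"ra":[69,23],"s":9,"vvk":{"a":27,"g":80,"h":89,"tql":25,"vq":49},"y":40,"zpm":19}
After op 17 (add /ra/1 24): {"fye":20,"g":24,"ra":[69,24,23],"s":9,"vvk":{"a":27,"g":80,"h":89,"tql":25,"vq":49},"y":40,"zpm":19}
After op 18 (replace /vvk/h 88): {"fye":20,"g":24,"ra":[69,24,23],"s":9,"vvk":{"a":27,"g":80,"h":88,"tql":25,"vq":49},"y":40,"zpm":19}
After op 19 (replace /vvk/g 13): {"fye":20,"g":24,"ra":[69,24,23],"s":9,"vvk":{"a":27,"g":13,"h":88,"tql":25,"vq":49},"y":40,"zpm":19}
After op 20 (replace /ra 84): {"fye":20,"g":24,"ra":84,"s":9,"vvk":{"a":27,"g":13,"h":88,"tql":25,"vq":49},"y":40,"zpm":19}
After op 21 (add /vvk/u 59): {"fye":20,"g":24,"ra":84,"s":9,"vvk":{"a":27,"g":13,"h":88,"tql":25,"u":59,"vq":49},"y":40,"zpm":19}
After op 22 (replace /zpm 23): {"fye":20,"g":24,"ra":84,"s":9,"vvk":{"a":27,"g":13,"h":88,"tql":25,"u":59,"vq":49},"y":40,"zpm":23}
After op 23 (replace /g 57): {"fye":20,"g":57,"ra":84,"s":9,"vvk":{"a":27,"g":13,"h":88,"tql":25,"u":59,"vq":49},"y":40,"zpm":23}
After op 24 (replace /ra 17): {"fye":20,"g":57,"ra":17,"s":9,"vvk":{"a":27,"g":13,"h":88,"tql":25,"u":59,"vq":49},"y":40,"zpm":23}
After op 25 (add /vvk/o 61): {"fye":20,"g":57,"ra":17,"s":9,"vvk":{"a":27,"g":13,"h":88,"o":61,"tql":25,"u":59,"vq":49},"y":40,"zpm":23}
Value at /vvk/g: 13

Answer: 13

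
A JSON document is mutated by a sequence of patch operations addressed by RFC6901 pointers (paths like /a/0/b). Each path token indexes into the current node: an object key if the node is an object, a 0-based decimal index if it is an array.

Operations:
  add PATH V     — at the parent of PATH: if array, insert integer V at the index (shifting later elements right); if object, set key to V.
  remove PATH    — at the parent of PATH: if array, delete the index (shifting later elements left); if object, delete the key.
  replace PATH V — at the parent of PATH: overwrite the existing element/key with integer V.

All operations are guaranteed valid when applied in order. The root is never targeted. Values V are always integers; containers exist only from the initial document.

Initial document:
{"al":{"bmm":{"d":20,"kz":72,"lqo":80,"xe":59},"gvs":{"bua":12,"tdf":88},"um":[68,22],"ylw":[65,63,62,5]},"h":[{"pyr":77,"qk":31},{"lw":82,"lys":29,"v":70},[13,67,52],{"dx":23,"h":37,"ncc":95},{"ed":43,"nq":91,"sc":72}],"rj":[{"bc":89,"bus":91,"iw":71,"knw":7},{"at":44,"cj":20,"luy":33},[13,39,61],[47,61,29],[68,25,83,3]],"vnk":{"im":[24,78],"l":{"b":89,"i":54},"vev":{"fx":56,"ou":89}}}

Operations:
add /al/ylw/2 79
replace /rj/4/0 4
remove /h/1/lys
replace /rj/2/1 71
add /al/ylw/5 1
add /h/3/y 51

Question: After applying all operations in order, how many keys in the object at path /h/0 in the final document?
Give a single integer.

Answer: 2

Derivation:
After op 1 (add /al/ylw/2 79): {"al":{"bmm":{"d":20,"kz":72,"lqo":80,"xe":59},"gvs":{"bua":12,"tdf":88},"um":[68,22],"ylw":[65,63,79,62,5]},"h":[{"pyr":77,"qk":31},{"lw":82,"lys":29,"v":70},[13,67,52],{"dx":23,"h":37,"ncc":95},{"ed":43,"nq":91,"sc":72}],"rj":[{"bc":89,"bus":91,"iw":71,"knw":7},{"at":44,"cj":20,"luy":33},[13,39,61],[47,61,29],[68,25,83,3]],"vnk":{"im":[24,78],"l":{"b":89,"i":54},"vev":{"fx":56,"ou":89}}}
After op 2 (replace /rj/4/0 4): {"al":{"bmm":{"d":20,"kz":72,"lqo":80,"xe":59},"gvs":{"bua":12,"tdf":88},"um":[68,22],"ylw":[65,63,79,62,5]},"h":[{"pyr":77,"qk":31},{"lw":82,"lys":29,"v":70},[13,67,52],{"dx":23,"h":37,"ncc":95},{"ed":43,"nq":91,"sc":72}],"rj":[{"bc":89,"bus":91,"iw":71,"knw":7},{"at":44,"cj":20,"luy":33},[13,39,61],[47,61,29],[4,25,83,3]],"vnk":{"im":[24,78],"l":{"b":89,"i":54},"vev":{"fx":56,"ou":89}}}
After op 3 (remove /h/1/lys): {"al":{"bmm":{"d":20,"kz":72,"lqo":80,"xe":59},"gvs":{"bua":12,"tdf":88},"um":[68,22],"ylw":[65,63,79,62,5]},"h":[{"pyr":77,"qk":31},{"lw":82,"v":70},[13,67,52],{"dx":23,"h":37,"ncc":95},{"ed":43,"nq":91,"sc":72}],"rj":[{"bc":89,"bus":91,"iw":71,"knw":7},{"at":44,"cj":20,"luy":33},[13,39,61],[47,61,29],[4,25,83,3]],"vnk":{"im":[24,78],"l":{"b":89,"i":54},"vev":{"fx":56,"ou":89}}}
After op 4 (replace /rj/2/1 71): {"al":{"bmm":{"d":20,"kz":72,"lqo":80,"xe":59},"gvs":{"bua":12,"tdf":88},"um":[68,22],"ylw":[65,63,79,62,5]},"h":[{"pyr":77,"qk":31},{"lw":82,"v":70},[13,67,52],{"dx":23,"h":37,"ncc":95},{"ed":43,"nq":91,"sc":72}],"rj":[{"bc":89,"bus":91,"iw":71,"knw":7},{"at":44,"cj":20,"luy":33},[13,71,61],[47,61,29],[4,25,83,3]],"vnk":{"im":[24,78],"l":{"b":89,"i":54},"vev":{"fx":56,"ou":89}}}
After op 5 (add /al/ylw/5 1): {"al":{"bmm":{"d":20,"kz":72,"lqo":80,"xe":59},"gvs":{"bua":12,"tdf":88},"um":[68,22],"ylw":[65,63,79,62,5,1]},"h":[{"pyr":77,"qk":31},{"lw":82,"v":70},[13,67,52],{"dx":23,"h":37,"ncc":95},{"ed":43,"nq":91,"sc":72}],"rj":[{"bc":89,"bus":91,"iw":71,"knw":7},{"at":44,"cj":20,"luy":33},[13,71,61],[47,61,29],[4,25,83,3]],"vnk":{"im":[24,78],"l":{"b":89,"i":54},"vev":{"fx":56,"ou":89}}}
After op 6 (add /h/3/y 51): {"al":{"bmm":{"d":20,"kz":72,"lqo":80,"xe":59},"gvs":{"bua":12,"tdf":88},"um":[68,22],"ylw":[65,63,79,62,5,1]},"h":[{"pyr":77,"qk":31},{"lw":82,"v":70},[13,67,52],{"dx":23,"h":37,"ncc":95,"y":51},{"ed":43,"nq":91,"sc":72}],"rj":[{"bc":89,"bus":91,"iw":71,"knw":7},{"at":44,"cj":20,"luy":33},[13,71,61],[47,61,29],[4,25,83,3]],"vnk":{"im":[24,78],"l":{"b":89,"i":54},"vev":{"fx":56,"ou":89}}}
Size at path /h/0: 2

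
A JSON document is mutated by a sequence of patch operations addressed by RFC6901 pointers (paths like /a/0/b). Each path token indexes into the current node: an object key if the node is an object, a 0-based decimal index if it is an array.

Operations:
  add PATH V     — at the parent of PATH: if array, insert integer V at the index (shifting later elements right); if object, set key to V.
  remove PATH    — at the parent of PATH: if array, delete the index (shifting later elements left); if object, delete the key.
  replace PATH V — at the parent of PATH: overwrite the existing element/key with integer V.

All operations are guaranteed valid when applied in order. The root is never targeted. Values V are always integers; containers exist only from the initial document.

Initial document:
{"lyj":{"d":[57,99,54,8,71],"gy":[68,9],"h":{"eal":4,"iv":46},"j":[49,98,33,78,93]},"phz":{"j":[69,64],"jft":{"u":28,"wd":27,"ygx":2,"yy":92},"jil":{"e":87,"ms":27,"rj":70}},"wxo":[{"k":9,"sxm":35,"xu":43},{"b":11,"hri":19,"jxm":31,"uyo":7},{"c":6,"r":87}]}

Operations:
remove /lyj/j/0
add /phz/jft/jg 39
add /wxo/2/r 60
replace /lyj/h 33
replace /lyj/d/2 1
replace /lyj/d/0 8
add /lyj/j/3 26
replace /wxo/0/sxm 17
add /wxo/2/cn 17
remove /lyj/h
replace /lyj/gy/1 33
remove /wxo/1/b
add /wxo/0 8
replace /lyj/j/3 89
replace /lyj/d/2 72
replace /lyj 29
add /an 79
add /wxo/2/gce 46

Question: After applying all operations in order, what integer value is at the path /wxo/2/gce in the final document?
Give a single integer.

Answer: 46

Derivation:
After op 1 (remove /lyj/j/0): {"lyj":{"d":[57,99,54,8,71],"gy":[68,9],"h":{"eal":4,"iv":46},"j":[98,33,78,93]},"phz":{"j":[69,64],"jft":{"u":28,"wd":27,"ygx":2,"yy":92},"jil":{"e":87,"ms":27,"rj":70}},"wxo":[{"k":9,"sxm":35,"xu":43},{"b":11,"hri":19,"jxm":31,"uyo":7},{"c":6,"r":87}]}
After op 2 (add /phz/jft/jg 39): {"lyj":{"d":[57,99,54,8,71],"gy":[68,9],"h":{"eal":4,"iv":46},"j":[98,33,78,93]},"phz":{"j":[69,64],"jft":{"jg":39,"u":28,"wd":27,"ygx":2,"yy":92},"jil":{"e":87,"ms":27,"rj":70}},"wxo":[{"k":9,"sxm":35,"xu":43},{"b":11,"hri":19,"jxm":31,"uyo":7},{"c":6,"r":87}]}
After op 3 (add /wxo/2/r 60): {"lyj":{"d":[57,99,54,8,71],"gy":[68,9],"h":{"eal":4,"iv":46},"j":[98,33,78,93]},"phz":{"j":[69,64],"jft":{"jg":39,"u":28,"wd":27,"ygx":2,"yy":92},"jil":{"e":87,"ms":27,"rj":70}},"wxo":[{"k":9,"sxm":35,"xu":43},{"b":11,"hri":19,"jxm":31,"uyo":7},{"c":6,"r":60}]}
After op 4 (replace /lyj/h 33): {"lyj":{"d":[57,99,54,8,71],"gy":[68,9],"h":33,"j":[98,33,78,93]},"phz":{"j":[69,64],"jft":{"jg":39,"u":28,"wd":27,"ygx":2,"yy":92},"jil":{"e":87,"ms":27,"rj":70}},"wxo":[{"k":9,"sxm":35,"xu":43},{"b":11,"hri":19,"jxm":31,"uyo":7},{"c":6,"r":60}]}
After op 5 (replace /lyj/d/2 1): {"lyj":{"d":[57,99,1,8,71],"gy":[68,9],"h":33,"j":[98,33,78,93]},"phz":{"j":[69,64],"jft":{"jg":39,"u":28,"wd":27,"ygx":2,"yy":92},"jil":{"e":87,"ms":27,"rj":70}},"wxo":[{"k":9,"sxm":35,"xu":43},{"b":11,"hri":19,"jxm":31,"uyo":7},{"c":6,"r":60}]}
After op 6 (replace /lyj/d/0 8): {"lyj":{"d":[8,99,1,8,71],"gy":[68,9],"h":33,"j":[98,33,78,93]},"phz":{"j":[69,64],"jft":{"jg":39,"u":28,"wd":27,"ygx":2,"yy":92},"jil":{"e":87,"ms":27,"rj":70}},"wxo":[{"k":9,"sxm":35,"xu":43},{"b":11,"hri":19,"jxm":31,"uyo":7},{"c":6,"r":60}]}
After op 7 (add /lyj/j/3 26): {"lyj":{"d":[8,99,1,8,71],"gy":[68,9],"h":33,"j":[98,33,78,26,93]},"phz":{"j":[69,64],"jft":{"jg":39,"u":28,"wd":27,"ygx":2,"yy":92},"jil":{"e":87,"ms":27,"rj":70}},"wxo":[{"k":9,"sxm":35,"xu":43},{"b":11,"hri":19,"jxm":31,"uyo":7},{"c":6,"r":60}]}
After op 8 (replace /wxo/0/sxm 17): {"lyj":{"d":[8,99,1,8,71],"gy":[68,9],"h":33,"j":[98,33,78,26,93]},"phz":{"j":[69,64],"jft":{"jg":39,"u":28,"wd":27,"ygx":2,"yy":92},"jil":{"e":87,"ms":27,"rj":70}},"wxo":[{"k":9,"sxm":17,"xu":43},{"b":11,"hri":19,"jxm":31,"uyo":7},{"c":6,"r":60}]}
After op 9 (add /wxo/2/cn 17): {"lyj":{"d":[8,99,1,8,71],"gy":[68,9],"h":33,"j":[98,33,78,26,93]},"phz":{"j":[69,64],"jft":{"jg":39,"u":28,"wd":27,"ygx":2,"yy":92},"jil":{"e":87,"ms":27,"rj":70}},"wxo":[{"k":9,"sxm":17,"xu":43},{"b":11,"hri":19,"jxm":31,"uyo":7},{"c":6,"cn":17,"r":60}]}
After op 10 (remove /lyj/h): {"lyj":{"d":[8,99,1,8,71],"gy":[68,9],"j":[98,33,78,26,93]},"phz":{"j":[69,64],"jft":{"jg":39,"u":28,"wd":27,"ygx":2,"yy":92},"jil":{"e":87,"ms":27,"rj":70}},"wxo":[{"k":9,"sxm":17,"xu":43},{"b":11,"hri":19,"jxm":31,"uyo":7},{"c":6,"cn":17,"r":60}]}
After op 11 (replace /lyj/gy/1 33): {"lyj":{"d":[8,99,1,8,71],"gy":[68,33],"j":[98,33,78,26,93]},"phz":{"j":[69,64],"jft":{"jg":39,"u":28,"wd":27,"ygx":2,"yy":92},"jil":{"e":87,"ms":27,"rj":70}},"wxo":[{"k":9,"sxm":17,"xu":43},{"b":11,"hri":19,"jxm":31,"uyo":7},{"c":6,"cn":17,"r":60}]}
After op 12 (remove /wxo/1/b): {"lyj":{"d":[8,99,1,8,71],"gy":[68,33],"j":[98,33,78,26,93]},"phz":{"j":[69,64],"jft":{"jg":39,"u":28,"wd":27,"ygx":2,"yy":92},"jil":{"e":87,"ms":27,"rj":70}},"wxo":[{"k":9,"sxm":17,"xu":43},{"hri":19,"jxm":31,"uyo":7},{"c":6,"cn":17,"r":60}]}
After op 13 (add /wxo/0 8): {"lyj":{"d":[8,99,1,8,71],"gy":[68,33],"j":[98,33,78,26,93]},"phz":{"j":[69,64],"jft":{"jg":39,"u":28,"wd":27,"ygx":2,"yy":92},"jil":{"e":87,"ms":27,"rj":70}},"wxo":[8,{"k":9,"sxm":17,"xu":43},{"hri":19,"jxm":31,"uyo":7},{"c":6,"cn":17,"r":60}]}
After op 14 (replace /lyj/j/3 89): {"lyj":{"d":[8,99,1,8,71],"gy":[68,33],"j":[98,33,78,89,93]},"phz":{"j":[69,64],"jft":{"jg":39,"u":28,"wd":27,"ygx":2,"yy":92},"jil":{"e":87,"ms":27,"rj":70}},"wxo":[8,{"k":9,"sxm":17,"xu":43},{"hri":19,"jxm":31,"uyo":7},{"c":6,"cn":17,"r":60}]}
After op 15 (replace /lyj/d/2 72): {"lyj":{"d":[8,99,72,8,71],"gy":[68,33],"j":[98,33,78,89,93]},"phz":{"j":[69,64],"jft":{"jg":39,"u":28,"wd":27,"ygx":2,"yy":92},"jil":{"e":87,"ms":27,"rj":70}},"wxo":[8,{"k":9,"sxm":17,"xu":43},{"hri":19,"jxm":31,"uyo":7},{"c":6,"cn":17,"r":60}]}
After op 16 (replace /lyj 29): {"lyj":29,"phz":{"j":[69,64],"jft":{"jg":39,"u":28,"wd":27,"ygx":2,"yy":92},"jil":{"e":87,"ms":27,"rj":70}},"wxo":[8,{"k":9,"sxm":17,"xu":43},{"hri":19,"jxm":31,"uyo":7},{"c":6,"cn":17,"r":60}]}
After op 17 (add /an 79): {"an":79,"lyj":29,"phz":{"j":[69,64],"jft":{"jg":39,"u":28,"wd":27,"ygx":2,"yy":92},"jil":{"e":87,"ms":27,"rj":70}},"wxo":[8,{"k":9,"sxm":17,"xu":43},{"hri":19,"jxm":31,"uyo":7},{"c":6,"cn":17,"r":60}]}
After op 18 (add /wxo/2/gce 46): {"an":79,"lyj":29,"phz":{"j":[69,64],"jft":{"jg":39,"u":28,"wd":27,"ygx":2,"yy":92},"jil":{"e":87,"ms":27,"rj":70}},"wxo":[8,{"k":9,"sxm":17,"xu":43},{"gce":46,"hri":19,"jxm":31,"uyo":7},{"c":6,"cn":17,"r":60}]}
Value at /wxo/2/gce: 46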